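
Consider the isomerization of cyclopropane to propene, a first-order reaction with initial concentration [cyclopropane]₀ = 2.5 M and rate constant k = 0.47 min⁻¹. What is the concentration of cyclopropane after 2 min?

0.9766 M

Step 1: For a first-order reaction: [cyclopropane] = [cyclopropane]₀ × e^(-kt)
Step 2: [cyclopropane] = 2.5 × e^(-0.47 × 2)
Step 3: [cyclopropane] = 2.5 × e^(-0.94)
Step 4: [cyclopropane] = 2.5 × 0.390628 = 0.9766 M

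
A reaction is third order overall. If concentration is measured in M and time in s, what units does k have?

M⁻²·s⁻¹

Step 1: For overall order n, rate = k × (concentration)^n.
Step 2: Rate has units M·s⁻¹; concentration term has units M^3.
Step 3: k = rate / (concentration)^n, so units of k = M^(1-3)·s⁻¹ = M⁻²·s⁻¹.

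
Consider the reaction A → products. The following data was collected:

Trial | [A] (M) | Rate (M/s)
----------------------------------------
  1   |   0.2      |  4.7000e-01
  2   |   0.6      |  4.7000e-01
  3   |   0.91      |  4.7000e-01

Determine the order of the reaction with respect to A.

zeroth order (0)

Step 1: Compare trials - when concentration changes, rate stays constant.
Step 2: rate₂/rate₁ = 4.7000e-01/4.7000e-01 = 1
Step 3: [A]₂/[A]₁ = 0.6/0.2 = 3
Step 4: Since rate ratio ≈ (conc ratio)^0, the reaction is zeroth order.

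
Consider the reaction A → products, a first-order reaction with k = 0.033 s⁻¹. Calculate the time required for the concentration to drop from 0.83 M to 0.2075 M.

42.01 s

Step 1: For first-order: t = ln([A]₀/[A])/k
Step 2: t = ln(0.83/0.2075)/0.033
Step 3: t = ln(4)/0.033
Step 4: t = 1.386/0.033 = 42.01 s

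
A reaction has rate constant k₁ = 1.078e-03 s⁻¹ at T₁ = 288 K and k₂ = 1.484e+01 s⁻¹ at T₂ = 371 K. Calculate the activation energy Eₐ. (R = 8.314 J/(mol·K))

102.0 kJ/mol

Step 1: Use the two-temperature Arrhenius form: ln(k₂/k₁) = -Eₐ/R × (1/T₂ - 1/T₁)
Step 2: ln(k₂/k₁) = ln(1.484e+01/1.078e-03) = ln(13766.2) = 9.52997
Step 3: 1/T₂ - 1/T₁ = 1/371 - 1/288 = -7.768044e-04 K⁻¹
Step 4: Eₐ = -R × ln(k₂/k₁) / (1/T₂ - 1/T₁) = -8.314 × 9.52997 / -7.768044e-04
Step 5: Eₐ = 1.0200e+05 J/mol = 102.0 kJ/mol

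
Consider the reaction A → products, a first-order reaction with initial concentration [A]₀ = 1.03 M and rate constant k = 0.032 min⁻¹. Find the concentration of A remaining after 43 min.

0.2602 M

Step 1: For a first-order reaction: [A] = [A]₀ × e^(-kt)
Step 2: [A] = 1.03 × e^(-0.032 × 43)
Step 3: [A] = 1.03 × e^(-1.376)
Step 4: [A] = 1.03 × 0.252587 = 0.2602 M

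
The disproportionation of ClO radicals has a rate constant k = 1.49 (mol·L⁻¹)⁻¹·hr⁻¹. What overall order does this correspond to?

second order (2)

Step 1: The units of k for an nth-order reaction are (concentration)^(1-n)·(time)⁻¹.
Step 2: Here k has units (mol·L⁻¹)⁻¹·hr⁻¹, so the concentration exponent is -1.
Step 3: 1 - n = -1 ⇒ n = 2. The reaction is second order.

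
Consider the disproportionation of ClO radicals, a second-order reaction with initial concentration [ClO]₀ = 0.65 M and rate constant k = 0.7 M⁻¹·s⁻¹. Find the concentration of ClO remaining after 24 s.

0.05453 M

Step 1: For a second-order reaction: 1/[ClO] = 1/[ClO]₀ + kt
Step 2: 1/[ClO] = 1/0.65 + 0.7 × 24
Step 3: 1/[ClO] = 1.538 + 16.8 = 18.34
Step 4: [ClO] = 1/18.34 = 0.05453 M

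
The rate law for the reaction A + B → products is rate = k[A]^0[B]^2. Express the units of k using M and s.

M⁻¹·s⁻¹

Step 1: Overall order = 0 + 2 = 2.
Step 2: rate has units M·s⁻¹; [A]^0[B]^2 has units M^2.
Step 3: k = rate/([A]^0[B]^2), so units of k = M^(1-2)·s⁻¹ = M⁻¹·s⁻¹.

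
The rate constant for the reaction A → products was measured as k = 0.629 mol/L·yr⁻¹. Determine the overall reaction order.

zeroth order (0)

Step 1: The units of k for an nth-order reaction are (concentration)^(1-n)·(time)⁻¹.
Step 2: Here k has units mol/L·yr⁻¹, so the concentration exponent is 1.
Step 3: 1 - n = 1 ⇒ n = 0. The reaction is zeroth order.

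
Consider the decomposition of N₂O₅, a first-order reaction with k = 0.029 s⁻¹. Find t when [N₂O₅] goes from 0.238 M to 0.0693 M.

42.55 s

Step 1: For first-order: t = ln([N₂O₅]₀/[N₂O₅])/k
Step 2: t = ln(0.238/0.0693)/0.029
Step 3: t = ln(3.434)/0.029
Step 4: t = 1.234/0.029 = 42.55 s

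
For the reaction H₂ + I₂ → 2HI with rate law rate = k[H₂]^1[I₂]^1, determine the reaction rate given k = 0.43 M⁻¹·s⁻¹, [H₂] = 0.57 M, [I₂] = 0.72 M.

0.1765 M/s

Step 1: The rate law is rate = k[H₂]^1[I₂]^1
Step 2: Substitute: rate = 0.43 × (0.57)^1 × (0.72)^1
Step 3: rate = 0.43 × 0.57 × 0.72 = 0.176472 M/s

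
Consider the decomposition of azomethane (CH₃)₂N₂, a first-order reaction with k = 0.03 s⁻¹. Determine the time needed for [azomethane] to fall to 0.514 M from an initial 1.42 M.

33.87 s

Step 1: For first-order: t = ln([azomethane]₀/[azomethane])/k
Step 2: t = ln(1.42/0.514)/0.03
Step 3: t = ln(2.763)/0.03
Step 4: t = 1.016/0.03 = 33.87 s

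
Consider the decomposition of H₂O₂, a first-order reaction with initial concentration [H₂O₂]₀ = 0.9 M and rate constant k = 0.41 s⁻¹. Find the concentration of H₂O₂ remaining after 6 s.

0.07689 M

Step 1: For a first-order reaction: [H₂O₂] = [H₂O₂]₀ × e^(-kt)
Step 2: [H₂O₂] = 0.9 × e^(-0.41 × 6)
Step 3: [H₂O₂] = 0.9 × e^(-2.46)
Step 4: [H₂O₂] = 0.9 × 0.085435 = 0.07689 M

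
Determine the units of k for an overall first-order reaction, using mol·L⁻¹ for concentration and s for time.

s⁻¹

Step 1: For overall order n, rate = k × (concentration)^n.
Step 2: Rate has units mol·L⁻¹·s⁻¹; concentration term has units (mol·L⁻¹)^1.
Step 3: k = rate / (concentration)^n, so units of k = (mol·L⁻¹)^(1-1)·s⁻¹ = s⁻¹.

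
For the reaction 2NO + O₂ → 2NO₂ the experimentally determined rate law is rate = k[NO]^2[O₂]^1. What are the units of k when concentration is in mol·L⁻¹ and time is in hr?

(mol·L⁻¹)⁻²·hr⁻¹

Step 1: Overall order = 2 + 1 = 3.
Step 2: rate has units mol·L⁻¹·hr⁻¹; [NO]^2[O₂]^1 has units (mol·L⁻¹)^3.
Step 3: k = rate/([NO]^2[O₂]^1), so units of k = (mol·L⁻¹)^(1-3)·hr⁻¹ = (mol·L⁻¹)⁻²·hr⁻¹.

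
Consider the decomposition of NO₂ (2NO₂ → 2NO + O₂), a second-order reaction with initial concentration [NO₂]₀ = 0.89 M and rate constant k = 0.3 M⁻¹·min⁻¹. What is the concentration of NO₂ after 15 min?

0.1778 M

Step 1: For a second-order reaction: 1/[NO₂] = 1/[NO₂]₀ + kt
Step 2: 1/[NO₂] = 1/0.89 + 0.3 × 15
Step 3: 1/[NO₂] = 1.124 + 4.5 = 5.624
Step 4: [NO₂] = 1/5.624 = 0.1778 M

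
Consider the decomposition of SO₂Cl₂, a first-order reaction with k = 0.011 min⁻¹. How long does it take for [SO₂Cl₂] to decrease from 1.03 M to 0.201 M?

148.5 min

Step 1: For first-order: t = ln([SO₂Cl₂]₀/[SO₂Cl₂])/k
Step 2: t = ln(1.03/0.201)/0.011
Step 3: t = ln(5.124)/0.011
Step 4: t = 1.634/0.011 = 148.5 min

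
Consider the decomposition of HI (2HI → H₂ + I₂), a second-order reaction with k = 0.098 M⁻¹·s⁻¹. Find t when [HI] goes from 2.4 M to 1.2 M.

4.252 s

Step 1: For second-order: t = (1/[HI] - 1/[HI]₀)/k
Step 2: t = (1/1.2 - 1/2.4)/0.098
Step 3: t = (0.8333 - 0.4167)/0.098
Step 4: t = 0.4167/0.098 = 4.252 s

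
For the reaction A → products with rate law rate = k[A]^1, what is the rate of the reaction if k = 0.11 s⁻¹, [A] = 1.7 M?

0.187 M/s

Step 1: Identify the rate law: rate = k[A]^1
Step 2: Substitute values: rate = 0.11 × (1.7)^1
Step 3: Calculate: rate = 0.11 × 1.7 = 0.187 M/s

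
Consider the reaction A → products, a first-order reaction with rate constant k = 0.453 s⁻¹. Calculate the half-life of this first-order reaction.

1.53 s

Step 1: For a first-order reaction, t₁/₂ = ln(2)/k
Step 2: t₁/₂ = ln(2)/0.453
Step 3: t₁/₂ = 0.6931/0.453 = 1.53 s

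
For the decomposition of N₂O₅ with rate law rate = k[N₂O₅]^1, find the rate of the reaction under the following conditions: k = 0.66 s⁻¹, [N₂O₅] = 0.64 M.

0.4224 M/s

Step 1: Identify the rate law: rate = k[N₂O₅]^1
Step 2: Substitute values: rate = 0.66 × (0.64)^1
Step 3: Calculate: rate = 0.66 × 0.64 = 0.4224 M/s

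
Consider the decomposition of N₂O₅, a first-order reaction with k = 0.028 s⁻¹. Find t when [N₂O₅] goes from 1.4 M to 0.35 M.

49.51 s

Step 1: For first-order: t = ln([N₂O₅]₀/[N₂O₅])/k
Step 2: t = ln(1.4/0.35)/0.028
Step 3: t = ln(4)/0.028
Step 4: t = 1.386/0.028 = 49.51 s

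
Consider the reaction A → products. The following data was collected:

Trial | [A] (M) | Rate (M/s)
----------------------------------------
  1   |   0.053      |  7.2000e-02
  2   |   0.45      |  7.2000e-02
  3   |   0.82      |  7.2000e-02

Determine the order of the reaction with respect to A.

zeroth order (0)

Step 1: Compare trials - when concentration changes, rate stays constant.
Step 2: rate₂/rate₁ = 7.2000e-02/7.2000e-02 = 1
Step 3: [A]₂/[A]₁ = 0.45/0.053 = 8.491
Step 4: Since rate ratio ≈ (conc ratio)^0, the reaction is zeroth order.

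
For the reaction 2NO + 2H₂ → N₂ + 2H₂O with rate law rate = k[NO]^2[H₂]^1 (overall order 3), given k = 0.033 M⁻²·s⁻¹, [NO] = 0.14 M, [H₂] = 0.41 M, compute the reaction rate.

0.0002652 M/s

Step 1: The rate law is rate = k[NO]^2[H₂]^1, overall order = 2+1 = 3
Step 2: Substitute values: rate = 0.033 × (0.14)^2 × (0.41)^1
Step 3: rate = 0.033 × 0.0196 × 0.41 = 0.000265188 M/s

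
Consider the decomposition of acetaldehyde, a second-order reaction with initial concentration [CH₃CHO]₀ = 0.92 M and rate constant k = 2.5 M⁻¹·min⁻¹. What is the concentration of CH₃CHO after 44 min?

0.009002 M

Step 1: For a second-order reaction: 1/[CH₃CHO] = 1/[CH₃CHO]₀ + kt
Step 2: 1/[CH₃CHO] = 1/0.92 + 2.5 × 44
Step 3: 1/[CH₃CHO] = 1.087 + 110 = 111.1
Step 4: [CH₃CHO] = 1/111.1 = 0.009002 M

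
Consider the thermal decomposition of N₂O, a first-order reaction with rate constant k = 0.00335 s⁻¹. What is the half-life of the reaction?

206.9 s

Step 1: For a first-order reaction, t₁/₂ = ln(2)/k
Step 2: t₁/₂ = ln(2)/0.00335
Step 3: t₁/₂ = 0.6931/0.00335 = 206.9 s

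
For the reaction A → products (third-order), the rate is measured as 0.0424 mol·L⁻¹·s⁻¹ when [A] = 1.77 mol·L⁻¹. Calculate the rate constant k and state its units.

0.007646 (mol·L⁻¹)⁻²·s⁻¹

Step 1: rate = k[A]^3, so k = rate / [A]^3.
Step 2: k = 0.0424 / (1.77)^3 = 0.0424 / 5.545.
Step 3: k = 0.007646 (mol·L⁻¹)⁻²·s⁻¹.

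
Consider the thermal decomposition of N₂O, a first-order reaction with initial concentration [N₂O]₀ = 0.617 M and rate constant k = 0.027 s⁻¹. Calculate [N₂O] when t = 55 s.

0.1398 M

Step 1: For a first-order reaction: [N₂O] = [N₂O]₀ × e^(-kt)
Step 2: [N₂O] = 0.617 × e^(-0.027 × 55)
Step 3: [N₂O] = 0.617 × e^(-1.485)
Step 4: [N₂O] = 0.617 × 0.226502 = 0.1398 M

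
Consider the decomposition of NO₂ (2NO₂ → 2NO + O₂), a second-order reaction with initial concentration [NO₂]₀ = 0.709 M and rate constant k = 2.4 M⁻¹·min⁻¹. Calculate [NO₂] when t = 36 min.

0.01139 M

Step 1: For a second-order reaction: 1/[NO₂] = 1/[NO₂]₀ + kt
Step 2: 1/[NO₂] = 1/0.709 + 2.4 × 36
Step 3: 1/[NO₂] = 1.41 + 86.4 = 87.81
Step 4: [NO₂] = 1/87.81 = 0.01139 M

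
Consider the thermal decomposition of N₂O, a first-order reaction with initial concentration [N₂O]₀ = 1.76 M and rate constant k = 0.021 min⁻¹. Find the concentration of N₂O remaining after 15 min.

1.284 M

Step 1: For a first-order reaction: [N₂O] = [N₂O]₀ × e^(-kt)
Step 2: [N₂O] = 1.76 × e^(-0.021 × 15)
Step 3: [N₂O] = 1.76 × e^(-0.315)
Step 4: [N₂O] = 1.76 × 0.729789 = 1.284 M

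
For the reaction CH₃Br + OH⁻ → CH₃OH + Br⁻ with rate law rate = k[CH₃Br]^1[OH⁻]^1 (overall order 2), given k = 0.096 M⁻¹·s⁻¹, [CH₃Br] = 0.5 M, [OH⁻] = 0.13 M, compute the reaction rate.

0.00624 M/s

Step 1: The rate law is rate = k[CH₃Br]^1[OH⁻]^1, overall order = 1+1 = 2
Step 2: Substitute values: rate = 0.096 × (0.5)^1 × (0.13)^1
Step 3: rate = 0.096 × 0.5 × 0.13 = 0.00624 M/s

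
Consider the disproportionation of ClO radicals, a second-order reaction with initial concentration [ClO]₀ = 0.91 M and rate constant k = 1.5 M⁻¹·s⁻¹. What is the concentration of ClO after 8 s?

0.07634 M

Step 1: For a second-order reaction: 1/[ClO] = 1/[ClO]₀ + kt
Step 2: 1/[ClO] = 1/0.91 + 1.5 × 8
Step 3: 1/[ClO] = 1.099 + 12 = 13.1
Step 4: [ClO] = 1/13.1 = 0.07634 M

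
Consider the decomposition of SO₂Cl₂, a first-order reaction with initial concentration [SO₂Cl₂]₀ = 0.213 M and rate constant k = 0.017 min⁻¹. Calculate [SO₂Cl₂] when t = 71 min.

0.06371 M

Step 1: For a first-order reaction: [SO₂Cl₂] = [SO₂Cl₂]₀ × e^(-kt)
Step 2: [SO₂Cl₂] = 0.213 × e^(-0.017 × 71)
Step 3: [SO₂Cl₂] = 0.213 × e^(-1.207)
Step 4: [SO₂Cl₂] = 0.213 × 0.299093 = 0.06371 M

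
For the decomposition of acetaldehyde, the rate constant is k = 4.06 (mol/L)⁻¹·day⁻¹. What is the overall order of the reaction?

second order (2)

Step 1: The units of k for an nth-order reaction are (concentration)^(1-n)·(time)⁻¹.
Step 2: Here k has units (mol/L)⁻¹·day⁻¹, so the concentration exponent is -1.
Step 3: 1 - n = -1 ⇒ n = 2. The reaction is second order.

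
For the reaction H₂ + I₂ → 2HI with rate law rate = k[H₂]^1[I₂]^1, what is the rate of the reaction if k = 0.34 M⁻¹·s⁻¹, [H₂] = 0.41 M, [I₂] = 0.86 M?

0.1199 M/s

Step 1: The rate law is rate = k[H₂]^1[I₂]^1
Step 2: Substitute: rate = 0.34 × (0.41)^1 × (0.86)^1
Step 3: rate = 0.34 × 0.41 × 0.86 = 0.119884 M/s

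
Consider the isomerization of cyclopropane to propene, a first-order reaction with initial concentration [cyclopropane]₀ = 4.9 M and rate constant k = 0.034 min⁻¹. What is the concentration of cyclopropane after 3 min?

4.425 M

Step 1: For a first-order reaction: [cyclopropane] = [cyclopropane]₀ × e^(-kt)
Step 2: [cyclopropane] = 4.9 × e^(-0.034 × 3)
Step 3: [cyclopropane] = 4.9 × e^(-0.102)
Step 4: [cyclopropane] = 4.9 × 0.90303 = 4.425 M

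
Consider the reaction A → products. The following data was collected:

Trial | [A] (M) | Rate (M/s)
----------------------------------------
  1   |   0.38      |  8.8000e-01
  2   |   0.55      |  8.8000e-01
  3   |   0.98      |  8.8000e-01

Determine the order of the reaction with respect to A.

zeroth order (0)

Step 1: Compare trials - when concentration changes, rate stays constant.
Step 2: rate₂/rate₁ = 8.8000e-01/8.8000e-01 = 1
Step 3: [A]₂/[A]₁ = 0.55/0.38 = 1.447
Step 4: Since rate ratio ≈ (conc ratio)^0, the reaction is zeroth order.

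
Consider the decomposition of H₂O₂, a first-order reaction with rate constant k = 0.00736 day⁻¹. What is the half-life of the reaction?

94.18 day

Step 1: For a first-order reaction, t₁/₂ = ln(2)/k
Step 2: t₁/₂ = ln(2)/0.00736
Step 3: t₁/₂ = 0.6931/0.00736 = 94.18 day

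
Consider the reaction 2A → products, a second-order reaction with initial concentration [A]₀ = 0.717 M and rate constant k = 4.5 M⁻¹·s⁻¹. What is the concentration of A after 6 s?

0.03522 M

Step 1: For a second-order reaction: 1/[A] = 1/[A]₀ + kt
Step 2: 1/[A] = 1/0.717 + 4.5 × 6
Step 3: 1/[A] = 1.395 + 27 = 28.39
Step 4: [A] = 1/28.39 = 0.03522 M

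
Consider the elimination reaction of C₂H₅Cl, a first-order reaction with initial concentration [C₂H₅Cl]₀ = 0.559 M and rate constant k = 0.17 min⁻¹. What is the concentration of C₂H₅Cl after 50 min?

0.0001137 M

Step 1: For a first-order reaction: [C₂H₅Cl] = [C₂H₅Cl]₀ × e^(-kt)
Step 2: [C₂H₅Cl] = 0.559 × e^(-0.17 × 50)
Step 3: [C₂H₅Cl] = 0.559 × e^(-8.5)
Step 4: [C₂H₅Cl] = 0.559 × 0.000203468 = 0.0001137 M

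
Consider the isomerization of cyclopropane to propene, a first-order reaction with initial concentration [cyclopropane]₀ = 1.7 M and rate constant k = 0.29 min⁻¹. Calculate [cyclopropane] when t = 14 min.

0.02932 M

Step 1: For a first-order reaction: [cyclopropane] = [cyclopropane]₀ × e^(-kt)
Step 2: [cyclopropane] = 1.7 × e^(-0.29 × 14)
Step 3: [cyclopropane] = 1.7 × e^(-4.06)
Step 4: [cyclopropane] = 1.7 × 0.017249 = 0.02932 M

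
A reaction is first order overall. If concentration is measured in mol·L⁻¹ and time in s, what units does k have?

s⁻¹

Step 1: For overall order n, rate = k × (concentration)^n.
Step 2: Rate has units mol·L⁻¹·s⁻¹; concentration term has units (mol·L⁻¹)^1.
Step 3: k = rate / (concentration)^n, so units of k = (mol·L⁻¹)^(1-1)·s⁻¹ = s⁻¹.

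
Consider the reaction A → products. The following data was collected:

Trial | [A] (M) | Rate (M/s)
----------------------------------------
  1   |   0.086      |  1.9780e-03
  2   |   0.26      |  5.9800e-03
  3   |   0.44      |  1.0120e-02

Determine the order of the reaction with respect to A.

first order (1)

Step 1: Compare trials to find order n where rate₂/rate₁ = ([A]₂/[A]₁)^n
Step 2: rate₂/rate₁ = 5.9800e-03/1.9780e-03 = 3.023
Step 3: [A]₂/[A]₁ = 0.26/0.086 = 3.023
Step 4: n = ln(3.023)/ln(3.023) = 1.00 ≈ 1
Step 5: The reaction is first order in A.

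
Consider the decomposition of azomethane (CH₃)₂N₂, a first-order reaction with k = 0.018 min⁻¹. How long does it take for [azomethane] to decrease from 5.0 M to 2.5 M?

38.51 min

Step 1: For first-order: t = ln([azomethane]₀/[azomethane])/k
Step 2: t = ln(5.0/2.5)/0.018
Step 3: t = ln(2)/0.018
Step 4: t = 0.6931/0.018 = 38.51 min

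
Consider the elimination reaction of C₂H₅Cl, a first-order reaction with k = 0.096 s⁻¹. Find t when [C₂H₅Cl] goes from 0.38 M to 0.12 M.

12.01 s

Step 1: For first-order: t = ln([C₂H₅Cl]₀/[C₂H₅Cl])/k
Step 2: t = ln(0.38/0.12)/0.096
Step 3: t = ln(3.167)/0.096
Step 4: t = 1.153/0.096 = 12.01 s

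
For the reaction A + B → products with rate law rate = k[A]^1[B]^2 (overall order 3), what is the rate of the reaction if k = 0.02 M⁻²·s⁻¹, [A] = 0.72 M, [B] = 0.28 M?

0.001129 M/s

Step 1: The rate law is rate = k[A]^1[B]^2, overall order = 1+2 = 3
Step 2: Substitute values: rate = 0.02 × (0.72)^1 × (0.28)^2
Step 3: rate = 0.02 × 0.72 × 0.0784 = 0.00112896 M/s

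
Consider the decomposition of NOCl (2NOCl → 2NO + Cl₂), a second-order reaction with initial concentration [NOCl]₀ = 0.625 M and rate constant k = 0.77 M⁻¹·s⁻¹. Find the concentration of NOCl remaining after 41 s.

0.03015 M

Step 1: For a second-order reaction: 1/[NOCl] = 1/[NOCl]₀ + kt
Step 2: 1/[NOCl] = 1/0.625 + 0.77 × 41
Step 3: 1/[NOCl] = 1.6 + 31.57 = 33.17
Step 4: [NOCl] = 1/33.17 = 0.03015 M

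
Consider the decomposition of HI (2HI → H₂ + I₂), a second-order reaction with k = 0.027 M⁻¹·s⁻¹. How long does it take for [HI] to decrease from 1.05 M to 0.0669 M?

518.3 s

Step 1: For second-order: t = (1/[HI] - 1/[HI]₀)/k
Step 2: t = (1/0.0669 - 1/1.05)/0.027
Step 3: t = (14.95 - 0.9524)/0.027
Step 4: t = 14/0.027 = 518.3 s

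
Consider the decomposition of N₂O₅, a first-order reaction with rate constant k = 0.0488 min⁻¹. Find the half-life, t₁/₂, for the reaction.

14.2 min

Step 1: For a first-order reaction, t₁/₂ = ln(2)/k
Step 2: t₁/₂ = ln(2)/0.0488
Step 3: t₁/₂ = 0.6931/0.0488 = 14.2 min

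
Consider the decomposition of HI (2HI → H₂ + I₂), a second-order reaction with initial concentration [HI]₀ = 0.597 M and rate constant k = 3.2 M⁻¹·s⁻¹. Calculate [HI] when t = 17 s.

0.01783 M

Step 1: For a second-order reaction: 1/[HI] = 1/[HI]₀ + kt
Step 2: 1/[HI] = 1/0.597 + 3.2 × 17
Step 3: 1/[HI] = 1.675 + 54.4 = 56.08
Step 4: [HI] = 1/56.08 = 0.01783 M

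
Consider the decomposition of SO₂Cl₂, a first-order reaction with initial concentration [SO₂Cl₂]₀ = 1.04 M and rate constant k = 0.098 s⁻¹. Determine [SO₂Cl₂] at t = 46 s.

0.01146 M

Step 1: For a first-order reaction: [SO₂Cl₂] = [SO₂Cl₂]₀ × e^(-kt)
Step 2: [SO₂Cl₂] = 1.04 × e^(-0.098 × 46)
Step 3: [SO₂Cl₂] = 1.04 × e^(-4.508)
Step 4: [SO₂Cl₂] = 1.04 × 0.0110205 = 0.01146 M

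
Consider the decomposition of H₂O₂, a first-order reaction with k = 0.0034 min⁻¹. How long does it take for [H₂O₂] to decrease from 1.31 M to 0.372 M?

370.3 min

Step 1: For first-order: t = ln([H₂O₂]₀/[H₂O₂])/k
Step 2: t = ln(1.31/0.372)/0.0034
Step 3: t = ln(3.522)/0.0034
Step 4: t = 1.259/0.0034 = 370.3 min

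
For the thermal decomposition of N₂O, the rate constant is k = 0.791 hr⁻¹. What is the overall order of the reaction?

first order (1)

Step 1: The units of k for an nth-order reaction are (concentration)^(1-n)·(time)⁻¹.
Step 2: Here k has units hr⁻¹, so the concentration exponent is 0.
Step 3: 1 - n = 0 ⇒ n = 1. The reaction is first order.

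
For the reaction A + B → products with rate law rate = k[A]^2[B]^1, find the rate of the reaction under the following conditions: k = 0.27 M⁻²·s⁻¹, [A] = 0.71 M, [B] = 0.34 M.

0.04628 M/s

Step 1: The rate law is rate = k[A]^2[B]^1
Step 2: Substitute: rate = 0.27 × (0.71)^2 × (0.34)^1
Step 3: rate = 0.27 × 0.5041 × 0.34 = 0.0462764 M/s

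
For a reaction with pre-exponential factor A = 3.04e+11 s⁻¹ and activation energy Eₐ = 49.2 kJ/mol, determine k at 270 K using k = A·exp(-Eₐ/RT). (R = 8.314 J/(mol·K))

9.21e+01 s⁻¹

Step 1: Use the Arrhenius equation: k = A × exp(-Eₐ/RT)
Step 2: Convert Eₐ to J/mol: 49.2 kJ/mol = 49200 J/mol
Step 3: Calculate the exponent: -Eₐ/(RT) = -49200/(8.314 × 270) = -21.91752
Step 4: k = 3.04e+11 × exp(-21.91752)
Step 5: k = 3.04e+11 × 3.02930e-10 = 9.2091e+01 s⁻¹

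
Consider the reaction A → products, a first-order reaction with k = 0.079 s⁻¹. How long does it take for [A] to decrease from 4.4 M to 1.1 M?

17.55 s

Step 1: For first-order: t = ln([A]₀/[A])/k
Step 2: t = ln(4.4/1.1)/0.079
Step 3: t = ln(4)/0.079
Step 4: t = 1.386/0.079 = 17.55 s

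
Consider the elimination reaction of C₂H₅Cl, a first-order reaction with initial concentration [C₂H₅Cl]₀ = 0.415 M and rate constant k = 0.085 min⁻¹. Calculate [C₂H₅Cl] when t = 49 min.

0.006445 M

Step 1: For a first-order reaction: [C₂H₅Cl] = [C₂H₅Cl]₀ × e^(-kt)
Step 2: [C₂H₅Cl] = 0.415 × e^(-0.085 × 49)
Step 3: [C₂H₅Cl] = 0.415 × e^(-4.165)
Step 4: [C₂H₅Cl] = 0.415 × 0.0155297 = 0.006445 M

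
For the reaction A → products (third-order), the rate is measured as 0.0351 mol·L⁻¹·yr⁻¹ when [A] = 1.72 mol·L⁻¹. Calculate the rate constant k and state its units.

0.006898 (mol·L⁻¹)⁻²·yr⁻¹

Step 1: rate = k[A]^3, so k = rate / [A]^3.
Step 2: k = 0.0351 / (1.72)^3 = 0.0351 / 5.088.
Step 3: k = 0.006898 (mol·L⁻¹)⁻²·yr⁻¹.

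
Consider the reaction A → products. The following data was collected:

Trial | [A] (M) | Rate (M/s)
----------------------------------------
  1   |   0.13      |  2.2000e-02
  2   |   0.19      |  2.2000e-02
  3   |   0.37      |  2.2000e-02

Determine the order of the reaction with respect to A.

zeroth order (0)

Step 1: Compare trials - when concentration changes, rate stays constant.
Step 2: rate₂/rate₁ = 2.2000e-02/2.2000e-02 = 1
Step 3: [A]₂/[A]₁ = 0.19/0.13 = 1.462
Step 4: Since rate ratio ≈ (conc ratio)^0, the reaction is zeroth order.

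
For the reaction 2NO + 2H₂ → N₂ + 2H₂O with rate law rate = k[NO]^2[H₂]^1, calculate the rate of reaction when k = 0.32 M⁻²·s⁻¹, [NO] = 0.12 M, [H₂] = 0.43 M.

0.001981 M/s

Step 1: The rate law is rate = k[NO]^2[H₂]^1
Step 2: Substitute: rate = 0.32 × (0.12)^2 × (0.43)^1
Step 3: rate = 0.32 × 0.0144 × 0.43 = 0.00198144 M/s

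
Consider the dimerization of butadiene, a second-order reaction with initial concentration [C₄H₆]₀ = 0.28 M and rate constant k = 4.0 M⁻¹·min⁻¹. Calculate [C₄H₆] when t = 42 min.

0.005828 M

Step 1: For a second-order reaction: 1/[C₄H₆] = 1/[C₄H₆]₀ + kt
Step 2: 1/[C₄H₆] = 1/0.28 + 4.0 × 42
Step 3: 1/[C₄H₆] = 3.571 + 168 = 171.6
Step 4: [C₄H₆] = 1/171.6 = 0.005828 M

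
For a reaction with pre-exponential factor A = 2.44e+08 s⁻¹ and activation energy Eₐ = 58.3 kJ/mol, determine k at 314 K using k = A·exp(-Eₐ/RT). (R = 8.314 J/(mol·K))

4.88e-02 s⁻¹

Step 1: Use the Arrhenius equation: k = A × exp(-Eₐ/RT)
Step 2: Convert Eₐ to J/mol: 58.3 kJ/mol = 58300 J/mol
Step 3: Calculate the exponent: -Eₐ/(RT) = -58300/(8.314 × 314) = -22.33207
Step 4: k = 2.44e+08 × exp(-22.33207)
Step 5: k = 2.44e+08 × 2.00127e-10 = 4.8831e-02 s⁻¹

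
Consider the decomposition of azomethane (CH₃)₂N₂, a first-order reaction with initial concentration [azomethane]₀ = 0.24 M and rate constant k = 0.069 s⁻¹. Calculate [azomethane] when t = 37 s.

0.01868 M

Step 1: For a first-order reaction: [azomethane] = [azomethane]₀ × e^(-kt)
Step 2: [azomethane] = 0.24 × e^(-0.069 × 37)
Step 3: [azomethane] = 0.24 × e^(-2.553)
Step 4: [azomethane] = 0.24 × 0.0778478 = 0.01868 M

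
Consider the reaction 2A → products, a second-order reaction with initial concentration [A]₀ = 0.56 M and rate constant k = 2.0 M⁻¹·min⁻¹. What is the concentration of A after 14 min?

0.03357 M

Step 1: For a second-order reaction: 1/[A] = 1/[A]₀ + kt
Step 2: 1/[A] = 1/0.56 + 2.0 × 14
Step 3: 1/[A] = 1.786 + 28 = 29.79
Step 4: [A] = 1/29.79 = 0.03357 M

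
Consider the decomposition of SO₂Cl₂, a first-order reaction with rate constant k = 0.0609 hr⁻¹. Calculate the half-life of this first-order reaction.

11.38 hr

Step 1: For a first-order reaction, t₁/₂ = ln(2)/k
Step 2: t₁/₂ = ln(2)/0.0609
Step 3: t₁/₂ = 0.6931/0.0609 = 11.38 hr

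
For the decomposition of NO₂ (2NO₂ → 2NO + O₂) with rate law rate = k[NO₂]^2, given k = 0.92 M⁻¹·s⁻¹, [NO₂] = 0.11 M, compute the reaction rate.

0.01113 M/s

Step 1: Identify the rate law: rate = k[NO₂]^2
Step 2: Substitute values: rate = 0.92 × (0.11)^2
Step 3: Calculate: rate = 0.92 × 0.0121 = 0.011132 M/s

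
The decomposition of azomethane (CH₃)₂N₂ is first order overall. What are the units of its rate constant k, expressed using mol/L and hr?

hr⁻¹

Step 1: For overall order n, rate = k × (concentration)^n.
Step 2: Rate has units mol/L·hr⁻¹; concentration term has units (mol/L)^1.
Step 3: k = rate / (concentration)^n, so units of k = (mol/L)^(1-1)·hr⁻¹ = hr⁻¹.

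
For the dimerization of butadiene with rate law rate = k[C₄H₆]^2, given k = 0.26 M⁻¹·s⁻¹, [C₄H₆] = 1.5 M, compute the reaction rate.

0.585 M/s

Step 1: Identify the rate law: rate = k[C₄H₆]^2
Step 2: Substitute values: rate = 0.26 × (1.5)^2
Step 3: Calculate: rate = 0.26 × 2.25 = 0.585 M/s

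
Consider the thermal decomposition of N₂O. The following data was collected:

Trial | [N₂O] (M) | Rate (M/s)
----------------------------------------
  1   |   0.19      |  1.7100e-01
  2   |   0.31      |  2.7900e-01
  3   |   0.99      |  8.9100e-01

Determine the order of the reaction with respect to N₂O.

first order (1)

Step 1: Compare trials to find order n where rate₂/rate₁ = ([N₂O]₂/[N₂O]₁)^n
Step 2: rate₂/rate₁ = 2.7900e-01/1.7100e-01 = 1.632
Step 3: [N₂O]₂/[N₂O]₁ = 0.31/0.19 = 1.632
Step 4: n = ln(1.632)/ln(1.632) = 1.00 ≈ 1
Step 5: The reaction is first order in N₂O.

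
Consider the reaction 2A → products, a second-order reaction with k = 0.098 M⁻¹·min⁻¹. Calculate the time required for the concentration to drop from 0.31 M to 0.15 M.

35.11 min

Step 1: For second-order: t = (1/[A] - 1/[A]₀)/k
Step 2: t = (1/0.15 - 1/0.31)/0.098
Step 3: t = (6.667 - 3.226)/0.098
Step 4: t = 3.441/0.098 = 35.11 min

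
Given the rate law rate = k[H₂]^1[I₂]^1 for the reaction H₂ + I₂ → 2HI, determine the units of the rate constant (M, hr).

M⁻¹·hr⁻¹

Step 1: Overall order = 1 + 1 = 2.
Step 2: rate has units M·hr⁻¹; [H₂]^1[I₂]^1 has units M^2.
Step 3: k = rate/([H₂]^1[I₂]^1), so units of k = M^(1-2)·hr⁻¹ = M⁻¹·hr⁻¹.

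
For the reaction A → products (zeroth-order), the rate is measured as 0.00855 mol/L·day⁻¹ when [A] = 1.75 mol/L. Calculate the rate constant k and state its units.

0.00855 mol/L·day⁻¹

Step 1: For a zeroth-order reaction, rate = k (independent of concentration).
Step 2: k = rate = 0.00855 mol/L·day⁻¹.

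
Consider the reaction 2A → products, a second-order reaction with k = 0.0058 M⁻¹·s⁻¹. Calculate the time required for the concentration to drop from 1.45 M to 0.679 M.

135 s

Step 1: For second-order: t = (1/[A] - 1/[A]₀)/k
Step 2: t = (1/0.679 - 1/1.45)/0.0058
Step 3: t = (1.473 - 0.6897)/0.0058
Step 4: t = 0.7831/0.0058 = 135 s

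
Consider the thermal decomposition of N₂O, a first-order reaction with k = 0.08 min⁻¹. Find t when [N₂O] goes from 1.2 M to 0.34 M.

15.76 min

Step 1: For first-order: t = ln([N₂O]₀/[N₂O])/k
Step 2: t = ln(1.2/0.34)/0.08
Step 3: t = ln(3.529)/0.08
Step 4: t = 1.261/0.08 = 15.76 min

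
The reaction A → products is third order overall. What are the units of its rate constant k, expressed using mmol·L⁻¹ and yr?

(mmol·L⁻¹)⁻²·yr⁻¹

Step 1: For overall order n, rate = k × (concentration)^n.
Step 2: Rate has units mmol·L⁻¹·yr⁻¹; concentration term has units (mmol·L⁻¹)^3.
Step 3: k = rate / (concentration)^n, so units of k = (mmol·L⁻¹)^(1-3)·yr⁻¹ = (mmol·L⁻¹)⁻²·yr⁻¹.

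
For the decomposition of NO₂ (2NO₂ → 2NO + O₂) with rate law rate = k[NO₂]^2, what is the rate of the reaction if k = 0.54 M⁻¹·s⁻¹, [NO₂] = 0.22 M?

0.02614 M/s

Step 1: Identify the rate law: rate = k[NO₂]^2
Step 2: Substitute values: rate = 0.54 × (0.22)^2
Step 3: Calculate: rate = 0.54 × 0.0484 = 0.026136 M/s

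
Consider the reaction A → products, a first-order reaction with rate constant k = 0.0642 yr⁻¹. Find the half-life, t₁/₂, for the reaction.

10.8 yr

Step 1: For a first-order reaction, t₁/₂ = ln(2)/k
Step 2: t₁/₂ = ln(2)/0.0642
Step 3: t₁/₂ = 0.6931/0.0642 = 10.8 yr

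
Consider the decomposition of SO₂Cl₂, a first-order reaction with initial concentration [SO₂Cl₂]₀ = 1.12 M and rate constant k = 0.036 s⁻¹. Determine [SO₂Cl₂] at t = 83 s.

0.05643 M

Step 1: For a first-order reaction: [SO₂Cl₂] = [SO₂Cl₂]₀ × e^(-kt)
Step 2: [SO₂Cl₂] = 1.12 × e^(-0.036 × 83)
Step 3: [SO₂Cl₂] = 1.12 × e^(-2.988)
Step 4: [SO₂Cl₂] = 1.12 × 0.0503881 = 0.05643 M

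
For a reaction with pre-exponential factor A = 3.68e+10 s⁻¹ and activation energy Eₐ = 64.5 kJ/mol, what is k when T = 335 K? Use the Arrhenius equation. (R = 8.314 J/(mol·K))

3.22e+00 s⁻¹

Step 1: Use the Arrhenius equation: k = A × exp(-Eₐ/RT)
Step 2: Convert Eₐ to J/mol: 64.5 kJ/mol = 64500 J/mol
Step 3: Calculate the exponent: -Eₐ/(RT) = -64500/(8.314 × 335) = -23.15820
Step 4: k = 3.68e+10 × exp(-23.15820)
Step 5: k = 3.68e+10 × 8.76035e-11 = 3.2238e+00 s⁻¹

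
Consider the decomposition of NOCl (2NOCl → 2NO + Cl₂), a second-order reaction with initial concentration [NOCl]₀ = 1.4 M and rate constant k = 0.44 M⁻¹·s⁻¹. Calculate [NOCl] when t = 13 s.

0.1554 M

Step 1: For a second-order reaction: 1/[NOCl] = 1/[NOCl]₀ + kt
Step 2: 1/[NOCl] = 1/1.4 + 0.44 × 13
Step 3: 1/[NOCl] = 0.7143 + 5.72 = 6.434
Step 4: [NOCl] = 1/6.434 = 0.1554 M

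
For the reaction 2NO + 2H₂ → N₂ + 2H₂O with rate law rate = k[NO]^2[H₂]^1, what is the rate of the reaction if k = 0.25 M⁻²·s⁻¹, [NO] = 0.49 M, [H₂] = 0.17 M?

0.0102 M/s

Step 1: The rate law is rate = k[NO]^2[H₂]^1
Step 2: Substitute: rate = 0.25 × (0.49)^2 × (0.17)^1
Step 3: rate = 0.25 × 0.2401 × 0.17 = 0.0102042 M/s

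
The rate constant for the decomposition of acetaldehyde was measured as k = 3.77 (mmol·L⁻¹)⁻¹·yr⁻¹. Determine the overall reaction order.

second order (2)

Step 1: The units of k for an nth-order reaction are (concentration)^(1-n)·(time)⁻¹.
Step 2: Here k has units (mmol·L⁻¹)⁻¹·yr⁻¹, so the concentration exponent is -1.
Step 3: 1 - n = -1 ⇒ n = 2. The reaction is second order.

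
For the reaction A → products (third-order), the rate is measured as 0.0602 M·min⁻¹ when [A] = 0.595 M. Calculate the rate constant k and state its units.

0.2858 M⁻²·min⁻¹

Step 1: rate = k[A]^3, so k = rate / [A]^3.
Step 2: k = 0.0602 / (0.595)^3 = 0.0602 / 0.2106.
Step 3: k = 0.2858 M⁻²·min⁻¹.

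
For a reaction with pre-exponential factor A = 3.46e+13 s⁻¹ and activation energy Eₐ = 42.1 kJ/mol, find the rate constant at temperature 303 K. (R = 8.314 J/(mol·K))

1.91e+06 s⁻¹

Step 1: Use the Arrhenius equation: k = A × exp(-Eₐ/RT)
Step 2: Convert Eₐ to J/mol: 42.1 kJ/mol = 42100 J/mol
Step 3: Calculate the exponent: -Eₐ/(RT) = -42100/(8.314 × 303) = -16.71204
Step 4: k = 3.46e+13 × exp(-16.71204)
Step 5: k = 3.46e+13 × 5.52145e-08 = 1.9104e+06 s⁻¹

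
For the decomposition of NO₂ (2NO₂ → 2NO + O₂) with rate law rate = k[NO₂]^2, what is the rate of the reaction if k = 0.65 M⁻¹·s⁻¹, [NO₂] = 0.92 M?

0.5502 M/s

Step 1: Identify the rate law: rate = k[NO₂]^2
Step 2: Substitute values: rate = 0.65 × (0.92)^2
Step 3: Calculate: rate = 0.65 × 0.8464 = 0.55016 M/s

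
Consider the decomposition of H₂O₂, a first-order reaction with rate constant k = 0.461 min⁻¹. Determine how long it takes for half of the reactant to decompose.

1.504 min

Step 1: For a first-order reaction, t₁/₂ = ln(2)/k
Step 2: t₁/₂ = ln(2)/0.461
Step 3: t₁/₂ = 0.6931/0.461 = 1.504 min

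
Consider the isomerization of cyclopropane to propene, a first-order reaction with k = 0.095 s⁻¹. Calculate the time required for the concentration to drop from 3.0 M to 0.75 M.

14.59 s

Step 1: For first-order: t = ln([cyclopropane]₀/[cyclopropane])/k
Step 2: t = ln(3.0/0.75)/0.095
Step 3: t = ln(4)/0.095
Step 4: t = 1.386/0.095 = 14.59 s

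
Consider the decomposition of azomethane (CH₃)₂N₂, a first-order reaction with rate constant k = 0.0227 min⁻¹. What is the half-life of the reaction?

30.54 min

Step 1: For a first-order reaction, t₁/₂ = ln(2)/k
Step 2: t₁/₂ = ln(2)/0.0227
Step 3: t₁/₂ = 0.6931/0.0227 = 30.54 min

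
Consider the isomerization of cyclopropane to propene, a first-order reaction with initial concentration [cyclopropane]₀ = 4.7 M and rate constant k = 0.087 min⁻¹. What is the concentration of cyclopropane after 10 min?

1.969 M

Step 1: For a first-order reaction: [cyclopropane] = [cyclopropane]₀ × e^(-kt)
Step 2: [cyclopropane] = 4.7 × e^(-0.087 × 10)
Step 3: [cyclopropane] = 4.7 × e^(-0.87)
Step 4: [cyclopropane] = 4.7 × 0.418952 = 1.969 M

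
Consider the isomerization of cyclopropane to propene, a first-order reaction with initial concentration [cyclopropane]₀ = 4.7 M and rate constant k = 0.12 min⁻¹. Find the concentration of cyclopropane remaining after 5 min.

2.579 M

Step 1: For a first-order reaction: [cyclopropane] = [cyclopropane]₀ × e^(-kt)
Step 2: [cyclopropane] = 4.7 × e^(-0.12 × 5)
Step 3: [cyclopropane] = 4.7 × e^(-0.6)
Step 4: [cyclopropane] = 4.7 × 0.548812 = 2.579 M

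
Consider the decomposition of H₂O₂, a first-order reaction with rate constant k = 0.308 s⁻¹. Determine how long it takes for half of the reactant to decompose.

2.25 s

Step 1: For a first-order reaction, t₁/₂ = ln(2)/k
Step 2: t₁/₂ = ln(2)/0.308
Step 3: t₁/₂ = 0.6931/0.308 = 2.25 s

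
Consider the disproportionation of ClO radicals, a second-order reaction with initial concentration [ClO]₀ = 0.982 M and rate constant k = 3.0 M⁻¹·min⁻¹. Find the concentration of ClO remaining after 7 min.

0.04542 M

Step 1: For a second-order reaction: 1/[ClO] = 1/[ClO]₀ + kt
Step 2: 1/[ClO] = 1/0.982 + 3.0 × 7
Step 3: 1/[ClO] = 1.018 + 21 = 22.02
Step 4: [ClO] = 1/22.02 = 0.04542 M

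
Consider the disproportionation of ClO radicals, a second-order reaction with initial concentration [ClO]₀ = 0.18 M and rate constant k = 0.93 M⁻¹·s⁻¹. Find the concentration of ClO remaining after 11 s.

0.06335 M

Step 1: For a second-order reaction: 1/[ClO] = 1/[ClO]₀ + kt
Step 2: 1/[ClO] = 1/0.18 + 0.93 × 11
Step 3: 1/[ClO] = 5.556 + 10.23 = 15.79
Step 4: [ClO] = 1/15.79 = 0.06335 M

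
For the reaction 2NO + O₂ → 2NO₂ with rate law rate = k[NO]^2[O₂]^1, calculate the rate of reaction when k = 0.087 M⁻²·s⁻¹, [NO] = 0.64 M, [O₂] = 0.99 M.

0.03528 M/s

Step 1: The rate law is rate = k[NO]^2[O₂]^1
Step 2: Substitute: rate = 0.087 × (0.64)^2 × (0.99)^1
Step 3: rate = 0.087 × 0.4096 × 0.99 = 0.0352788 M/s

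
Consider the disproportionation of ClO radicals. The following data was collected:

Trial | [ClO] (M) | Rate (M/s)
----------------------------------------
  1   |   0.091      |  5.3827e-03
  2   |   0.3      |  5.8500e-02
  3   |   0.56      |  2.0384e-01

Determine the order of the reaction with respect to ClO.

second order (2)

Step 1: Compare trials to find order n where rate₂/rate₁ = ([ClO]₂/[ClO]₁)^n
Step 2: rate₂/rate₁ = 5.8500e-02/5.3827e-03 = 10.87
Step 3: [ClO]₂/[ClO]₁ = 0.3/0.091 = 3.297
Step 4: n = ln(10.87)/ln(3.297) = 2.00 ≈ 2
Step 5: The reaction is second order in ClO.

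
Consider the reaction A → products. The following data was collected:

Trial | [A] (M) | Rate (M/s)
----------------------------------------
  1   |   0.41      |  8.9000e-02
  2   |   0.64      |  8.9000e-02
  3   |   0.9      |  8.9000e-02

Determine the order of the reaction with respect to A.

zeroth order (0)

Step 1: Compare trials - when concentration changes, rate stays constant.
Step 2: rate₂/rate₁ = 8.9000e-02/8.9000e-02 = 1
Step 3: [A]₂/[A]₁ = 0.64/0.41 = 1.561
Step 4: Since rate ratio ≈ (conc ratio)^0, the reaction is zeroth order.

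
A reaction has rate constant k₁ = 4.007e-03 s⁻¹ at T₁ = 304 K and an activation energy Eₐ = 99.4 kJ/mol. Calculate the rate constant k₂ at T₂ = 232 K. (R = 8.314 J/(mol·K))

2.005e-08 s⁻¹

Step 1: Use the two-temperature Arrhenius form: ln(k₂/k₁) = -Eₐ/R × (1/T₂ - 1/T₁)
Step 2: Convert Eₐ to J/mol: 99.4 kJ/mol = 99400 J/mol
Step 3: 1/T₂ - 1/T₁ = 1/232 - 1/304 = 1.020871e-03 K⁻¹
Step 4: ln(k₂/k₁) = -99400/8.314 × 1.020871e-03 = -12.20527
Step 5: k₂ = k₁ × exp(-12.20527) = 4.007e-03 × 5.00401e-06 = 2.005e-08 s⁻¹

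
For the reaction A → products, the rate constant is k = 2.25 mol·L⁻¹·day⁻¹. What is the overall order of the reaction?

zeroth order (0)

Step 1: The units of k for an nth-order reaction are (concentration)^(1-n)·(time)⁻¹.
Step 2: Here k has units mol·L⁻¹·day⁻¹, so the concentration exponent is 1.
Step 3: 1 - n = 1 ⇒ n = 0. The reaction is zeroth order.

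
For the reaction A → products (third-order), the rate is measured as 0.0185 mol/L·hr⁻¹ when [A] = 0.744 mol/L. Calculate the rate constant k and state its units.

0.04492 (mol/L)⁻²·hr⁻¹

Step 1: rate = k[A]^3, so k = rate / [A]^3.
Step 2: k = 0.0185 / (0.744)^3 = 0.0185 / 0.4118.
Step 3: k = 0.04492 (mol/L)⁻²·hr⁻¹.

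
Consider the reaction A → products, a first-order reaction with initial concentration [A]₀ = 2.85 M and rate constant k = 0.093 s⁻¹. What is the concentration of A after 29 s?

0.1921 M

Step 1: For a first-order reaction: [A] = [A]₀ × e^(-kt)
Step 2: [A] = 2.85 × e^(-0.093 × 29)
Step 3: [A] = 2.85 × e^(-2.697)
Step 4: [A] = 2.85 × 0.0674074 = 0.1921 M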